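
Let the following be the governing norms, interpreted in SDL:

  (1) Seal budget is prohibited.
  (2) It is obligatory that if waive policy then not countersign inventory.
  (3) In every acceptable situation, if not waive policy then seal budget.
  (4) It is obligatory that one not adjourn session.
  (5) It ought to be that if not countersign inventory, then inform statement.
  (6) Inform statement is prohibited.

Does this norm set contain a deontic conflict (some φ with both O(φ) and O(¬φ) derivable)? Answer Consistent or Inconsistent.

Inconsistent

Premise 1 is F(seal_budget), i.e. O(¬seal_budget).
Premise 3, O(¬waive_policy → seal_budget), contraposes to O(¬seal_budget → waive_policy); with O(¬seal_budget) we get O(waive_policy).
Applying K to premise 2 (O(waive_policy → ¬countersign_inventory)) and O(waive_policy) yields O(¬countersign_inventory).
Premise 5 is O(¬countersign_inventory → inform_statement); since O(¬countersign_inventory), deontic closure gives O(inform_statement).
But premise 6, F(inform_statement), means O(¬inform_statement).
We now have both O(inform_statement) and O(¬inform_statement) — inform_statement is simultaneously obligatory and forbidden, violating the D-axiom.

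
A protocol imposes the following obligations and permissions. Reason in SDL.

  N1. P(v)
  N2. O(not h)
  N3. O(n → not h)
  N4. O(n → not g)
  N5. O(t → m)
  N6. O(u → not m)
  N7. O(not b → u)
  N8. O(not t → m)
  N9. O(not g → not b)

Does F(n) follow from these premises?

Yes

Premises 8 and 5 cover both cases: O(not t → m) and O(t → m). Since not t ∨ t is a tautology, O(m) follows.
The contrapositive of premise 6 (O(u → not m)) is O(m → not u), and O(m) is already established, so O(not u).
Premise 7 is O(not b → u); contrapositively O(not u → b). Since O(not u) holds, K gives O(b).
Premise 9 is O(not g → not b); contrapositively O(b → g). Since O(b) holds, K gives O(g).
The contrapositive of premise 4 (O(n → not g)) is O(g → not n), and O(g) is already established, so O(not n).
Premises 1, 2, 3 do not contribute to this derivation.
So O(not n) holds, i.e. F(n). The claim follows.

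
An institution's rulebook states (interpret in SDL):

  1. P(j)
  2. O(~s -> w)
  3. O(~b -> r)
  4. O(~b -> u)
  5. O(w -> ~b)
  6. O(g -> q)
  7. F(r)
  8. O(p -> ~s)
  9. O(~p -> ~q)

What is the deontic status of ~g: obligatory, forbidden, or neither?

Obligatory

F(r) at premise 7 means O(~r).
The contrapositive of premise 3 (O(~b -> r)) is O(~r -> b), and O(~r) is already established, so O(b).
The contrapositive of premise 5 (O(w -> ~b)) is O(b -> ~w), and O(b) is already established, so O(~w).
Premise 2 is O(~s -> w); contrapositively O(~w -> s). Since O(~w) holds, K gives O(s).
Premise 8 is O(p -> ~s); contrapositively O(s -> ~p). Since O(s) holds, K gives O(~p).
From O(~p) and premise 9, O(~p -> ~q), we obtain O(~q).
Premise 6, O(g -> q), contraposes to O(~q -> ~g); with O(~q) we get O(~g).
Premises 1, 4 do not contribute to this derivation.
Hence ~g is obligatory.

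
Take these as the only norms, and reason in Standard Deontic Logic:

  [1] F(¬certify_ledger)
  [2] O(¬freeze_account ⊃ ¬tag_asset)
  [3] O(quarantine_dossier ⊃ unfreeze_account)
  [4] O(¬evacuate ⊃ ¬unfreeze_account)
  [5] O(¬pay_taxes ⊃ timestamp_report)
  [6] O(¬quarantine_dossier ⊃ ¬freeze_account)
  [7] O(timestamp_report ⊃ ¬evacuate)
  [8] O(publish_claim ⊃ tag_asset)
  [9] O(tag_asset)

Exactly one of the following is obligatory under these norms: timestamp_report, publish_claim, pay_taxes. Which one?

pay_taxes

Premise 9 gives O(tag_asset).
Premise 2 is O(¬freeze_account ⊃ ¬tag_asset); contrapositively O(tag_asset ⊃ freeze_account). Since O(tag_asset) holds, K gives O(freeze_account).
The contrapositive of premise 6 (O(¬quarantine_dossier ⊃ ¬freeze_account)) is O(freeze_account ⊃ quarantine_dossier), and O(freeze_account) is already established, so O(quarantine_dossier).
With premise 3, O(quarantine_dossier ⊃ unfreeze_account), the K-axiom yields O(unfreeze_account).
The contrapositive of premise 4 (O(¬evacuate ⊃ ¬unfreeze_account)) is O(unfreeze_account ⊃ evacuate), and O(unfreeze_account) is already established, so O(evacuate).
Premise 7 is O(timestamp_report ⊃ ¬evacuate); contrapositively O(evacuate ⊃ ¬timestamp_report). Since O(evacuate) holds, K gives O(¬timestamp_report).
Premise 5 is O(¬pay_taxes ⊃ timestamp_report); contrapositively O(¬timestamp_report ⊃ pay_taxes). Since O(¬timestamp_report) holds, K gives O(pay_taxes).
So O(pay_taxes) holds — pay_taxes is obligatory. None of the other listed options is made obligatory by any chain of premises.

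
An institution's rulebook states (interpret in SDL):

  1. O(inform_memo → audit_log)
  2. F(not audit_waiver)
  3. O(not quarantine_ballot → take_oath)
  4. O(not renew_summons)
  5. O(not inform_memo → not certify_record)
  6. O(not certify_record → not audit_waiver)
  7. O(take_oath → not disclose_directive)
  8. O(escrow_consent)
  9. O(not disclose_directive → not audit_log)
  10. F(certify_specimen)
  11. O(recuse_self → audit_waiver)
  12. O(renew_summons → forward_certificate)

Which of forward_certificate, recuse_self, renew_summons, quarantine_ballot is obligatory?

Premise 2, F(not audit_waiver), is equivalent to O(audit_waiver).
Premise 6 is O(not certify_record → not audit_waiver); contrapositively O(audit_waiver → certify_record). Since O(audit_waiver) holds, K gives O(certify_record).
Premise 5 is O(not inform_memo → not certify_record); contrapositively O(certify_record → inform_memo). Since O(certify_record) holds, K gives O(inform_memo).
With premise 1, O(inform_memo → audit_log), the K-axiom yields O(audit_log).
Premise 9, O(not disclose_directive → not audit_log), contraposes to O(audit_log → disclose_directive); with O(audit_log) we get O(disclose_directive).
Premise 7, O(take_oath → not disclose_directive), contraposes to O(disclose_directive → not take_oath); with O(disclose_directive) we get O(not take_oath).
Premise 3 is O(not quarantine_ballot → take_oath); contrapositively O(not take_oath → quarantine_ballot). Since O(not take_oath) holds, K gives O(quarantine_ballot).
So O(quarantine_ballot) holds — quarantine_ballot is obligatory. None of the other listed options is made obligatory by any chain of premises.

quarantine_ballot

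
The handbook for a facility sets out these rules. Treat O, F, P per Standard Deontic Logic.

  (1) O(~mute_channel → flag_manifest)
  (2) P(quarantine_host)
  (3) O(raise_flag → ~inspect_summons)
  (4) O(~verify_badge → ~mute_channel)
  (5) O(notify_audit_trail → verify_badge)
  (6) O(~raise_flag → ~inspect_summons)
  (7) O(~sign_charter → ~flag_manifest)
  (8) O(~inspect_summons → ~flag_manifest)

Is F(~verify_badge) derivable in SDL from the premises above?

Yes

By case analysis on raise_flag: premise 3 gives O(raise_flag → ~inspect_summons) and premise 6 gives O(~raise_flag → ~inspect_summons), so O(~inspect_summons) either way.
From O(~inspect_summons) and premise 8, O(~inspect_summons → ~flag_manifest), we obtain O(~flag_manifest).
Premise 1, O(~mute_channel → flag_manifest), contraposes to O(~flag_manifest → mute_channel); with O(~flag_manifest) we get O(mute_channel).
Premise 4, O(~verify_badge → ~mute_channel), contraposes to O(mute_channel → verify_badge); with O(mute_channel) we get O(verify_badge).
Premises 2, 5, 7 do not contribute to this derivation.
So O(verify_badge) holds, i.e. F(~verify_badge). The claim follows.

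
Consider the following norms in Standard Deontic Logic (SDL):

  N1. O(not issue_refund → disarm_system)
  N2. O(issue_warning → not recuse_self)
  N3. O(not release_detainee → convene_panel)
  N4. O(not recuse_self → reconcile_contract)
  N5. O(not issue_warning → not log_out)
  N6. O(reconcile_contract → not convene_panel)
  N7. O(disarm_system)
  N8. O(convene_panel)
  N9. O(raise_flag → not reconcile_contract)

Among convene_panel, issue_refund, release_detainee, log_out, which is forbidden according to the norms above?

log_out

Premise 8 gives O(convene_panel).
Premise 6 is O(reconcile_contract → not convene_panel); contrapositively O(convene_panel → not reconcile_contract). Since O(convene_panel) holds, K gives O(not reconcile_contract).
Premise 4 is O(not recuse_self → reconcile_contract); contrapositively O(not reconcile_contract → recuse_self). Since O(not reconcile_contract) holds, K gives O(recuse_self).
Premise 2, O(issue_warning → not recuse_self), contraposes to O(recuse_self → not issue_warning); with O(recuse_self) we get O(not issue_warning).
Applying K to premise 5 (O(not issue_warning → not log_out)) and O(not issue_warning) yields O(not log_out).
So O(not log_out) holds, i.e. log_out is forbidden. None of the other listed options is forbidden under the premises.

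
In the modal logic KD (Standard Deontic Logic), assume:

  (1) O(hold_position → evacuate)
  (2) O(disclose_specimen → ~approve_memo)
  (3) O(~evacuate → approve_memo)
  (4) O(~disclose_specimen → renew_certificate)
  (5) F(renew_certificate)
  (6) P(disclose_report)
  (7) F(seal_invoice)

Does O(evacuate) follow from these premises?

Premise 5, F(renew_certificate), is equivalent to O(~renew_certificate).
Premise 4 is O(~disclose_specimen → renew_certificate); contrapositively O(~renew_certificate → disclose_specimen). Since O(~renew_certificate) holds, K gives O(disclose_specimen).
With premise 2, O(disclose_specimen → ~approve_memo), the K-axiom yields O(~approve_memo).
Premise 3 is O(~evacuate → approve_memo); contrapositively O(~approve_memo → evacuate). Since O(~approve_memo) holds, K gives O(evacuate).
Premises 1, 6, 7 do not contribute to this derivation.
So O(evacuate) follows.

Yes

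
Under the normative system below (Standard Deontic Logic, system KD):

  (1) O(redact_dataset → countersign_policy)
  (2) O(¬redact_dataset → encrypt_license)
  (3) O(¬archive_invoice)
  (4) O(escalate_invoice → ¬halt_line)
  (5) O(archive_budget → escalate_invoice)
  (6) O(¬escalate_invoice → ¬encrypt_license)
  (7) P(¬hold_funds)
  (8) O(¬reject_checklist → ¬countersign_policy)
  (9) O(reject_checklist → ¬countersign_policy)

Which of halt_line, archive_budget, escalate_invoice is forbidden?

halt_line

Premises 8 and 9 cover both cases: O(¬reject_checklist → ¬countersign_policy) and O(reject_checklist → ¬countersign_policy). Since ¬reject_checklist ∨ reject_checklist is a tautology, O(¬countersign_policy) follows.
The contrapositive of premise 1 (O(redact_dataset → countersign_policy)) is O(¬countersign_policy → ¬redact_dataset), and O(¬countersign_policy) is already established, so O(¬redact_dataset).
From O(¬redact_dataset) and premise 2, O(¬redact_dataset → encrypt_license), we obtain O(encrypt_license).
Premise 6, O(¬escalate_invoice → ¬encrypt_license), contraposes to O(encrypt_license → escalate_invoice); with O(encrypt_license) we get O(escalate_invoice).
Premise 4 is O(escalate_invoice → ¬halt_line); since O(escalate_invoice), deontic closure gives O(¬halt_line).
So O(¬halt_line) holds, i.e. halt_line is forbidden. None of the other listed options is forbidden under the premises.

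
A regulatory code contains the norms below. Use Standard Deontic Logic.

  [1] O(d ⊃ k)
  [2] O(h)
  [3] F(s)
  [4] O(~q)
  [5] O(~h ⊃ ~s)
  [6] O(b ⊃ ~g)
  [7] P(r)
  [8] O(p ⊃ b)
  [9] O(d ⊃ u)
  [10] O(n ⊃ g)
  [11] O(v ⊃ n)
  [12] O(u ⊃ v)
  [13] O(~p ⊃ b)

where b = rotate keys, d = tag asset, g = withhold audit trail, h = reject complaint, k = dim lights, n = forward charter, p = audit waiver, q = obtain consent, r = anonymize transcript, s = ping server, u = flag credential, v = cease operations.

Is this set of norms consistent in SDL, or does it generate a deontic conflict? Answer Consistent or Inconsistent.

Premise 5 is O(~h ⊃ ~s); even if O(~s) held, inferring O(~h) would be affirming the consequent — invalid.
So O(~h) is not derivable, and the apparent clash with O(h) does not arise.
A world satisfying every obligation exists (e.g. b=true, d=false, g=false, h=true, k=false, n=false, p=false, q=false, r=false, s=false, u=false, v=false); no atom is both obligatory and forbidden, so the set is consistent.

Consistent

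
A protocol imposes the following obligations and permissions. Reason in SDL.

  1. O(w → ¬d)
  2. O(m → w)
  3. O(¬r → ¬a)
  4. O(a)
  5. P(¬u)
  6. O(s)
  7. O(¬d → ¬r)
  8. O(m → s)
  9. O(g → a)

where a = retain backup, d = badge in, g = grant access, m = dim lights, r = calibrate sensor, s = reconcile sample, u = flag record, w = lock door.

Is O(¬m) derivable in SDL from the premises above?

Yes

Premise 4 gives O(a).
Premise 3, O(¬r → ¬a), contraposes to O(a → r); with O(a) we get O(r).
The contrapositive of premise 7 (O(¬d → ¬r)) is O(r → d), and O(r) is already established, so O(d).
Premise 1 is O(w → ¬d); contrapositively O(d → ¬w). Since O(d) holds, K gives O(¬w).
Premise 2 is O(m → w); contrapositively O(¬w → ¬m). Since O(¬w) holds, K gives O(¬m).
Premises 5, 6, 8, 9 do not contribute to this derivation.
So O(¬m) follows.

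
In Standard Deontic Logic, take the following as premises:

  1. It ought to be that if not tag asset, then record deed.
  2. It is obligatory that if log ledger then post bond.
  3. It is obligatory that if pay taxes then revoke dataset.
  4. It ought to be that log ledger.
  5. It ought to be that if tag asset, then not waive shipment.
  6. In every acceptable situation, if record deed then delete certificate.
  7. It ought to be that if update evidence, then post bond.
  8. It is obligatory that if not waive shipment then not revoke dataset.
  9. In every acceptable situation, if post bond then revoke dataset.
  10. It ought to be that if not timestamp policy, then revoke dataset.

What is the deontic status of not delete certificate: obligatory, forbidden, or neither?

From premise 4 we have O(log_ledger).
With premise 2, O(log_ledger → post_bond), the K-axiom yields O(post_bond).
Applying K to premise 9 (O(post_bond → revoke_dataset)) and O(post_bond) yields O(revoke_dataset).
Premise 8 is O(¬waive_shipment → ¬revoke_dataset); contrapositively O(revoke_dataset → waive_shipment). Since O(revoke_dataset) holds, K gives O(waive_shipment).
Premise 5 is O(tag_asset → ¬waive_shipment); contrapositively O(waive_shipment → ¬tag_asset). Since O(waive_shipment) holds, K gives O(¬tag_asset).
From O(¬tag_asset) and premise 1, O(¬tag_asset → record_deed), we obtain O(record_deed).
From O(record_deed) and premise 6, O(record_deed → delete_certificate), we obtain O(delete_certificate).
Premises 3, 7, 10 do not contribute to this derivation.
Thus O(delete_certificate), which is F(¬delete_certificate): ¬delete_certificate is forbidden.

Forbidden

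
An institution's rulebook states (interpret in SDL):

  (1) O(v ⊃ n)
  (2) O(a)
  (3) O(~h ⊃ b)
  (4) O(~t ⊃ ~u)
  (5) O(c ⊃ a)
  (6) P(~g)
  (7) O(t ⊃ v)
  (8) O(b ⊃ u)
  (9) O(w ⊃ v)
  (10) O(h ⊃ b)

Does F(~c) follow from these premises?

No

Premise 5 is O(c ⊃ a); even if O(a) held, inferring O(c) would be affirming the consequent — invalid.
No other premise forces O(c). An ideal world satisfying every premise can still have ~c true, so F(~c) is not derivable.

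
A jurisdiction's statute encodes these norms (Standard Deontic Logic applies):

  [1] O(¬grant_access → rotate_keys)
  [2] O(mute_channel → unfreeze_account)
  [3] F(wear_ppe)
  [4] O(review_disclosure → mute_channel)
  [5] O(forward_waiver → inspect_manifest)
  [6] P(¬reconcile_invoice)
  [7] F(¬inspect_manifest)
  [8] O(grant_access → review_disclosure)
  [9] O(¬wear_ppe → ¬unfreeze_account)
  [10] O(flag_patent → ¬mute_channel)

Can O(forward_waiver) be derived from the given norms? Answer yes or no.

Premise 5 is O(forward_waiver → inspect_manifest); even if O(inspect_manifest) held, inferring O(forward_waiver) would be affirming the consequent — invalid.
No other premise forces O(forward_waiver). An ideal world satisfying every premise can still have forward_waiver false, so O(forward_waiver) is not derivable.

No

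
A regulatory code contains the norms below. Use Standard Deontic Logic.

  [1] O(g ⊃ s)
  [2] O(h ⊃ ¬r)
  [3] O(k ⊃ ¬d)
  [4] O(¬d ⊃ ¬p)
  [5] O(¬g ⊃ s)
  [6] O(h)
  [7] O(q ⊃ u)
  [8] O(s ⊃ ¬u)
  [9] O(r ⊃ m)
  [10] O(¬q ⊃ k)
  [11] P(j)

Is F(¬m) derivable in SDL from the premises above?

No

Premise 9 is O(r ⊃ m), but O(r) is not derivable from the premises, so it does not yield O(m).
No other premise forces O(m). An ideal world satisfying every premise can still have ¬m true, so F(¬m) is not derivable.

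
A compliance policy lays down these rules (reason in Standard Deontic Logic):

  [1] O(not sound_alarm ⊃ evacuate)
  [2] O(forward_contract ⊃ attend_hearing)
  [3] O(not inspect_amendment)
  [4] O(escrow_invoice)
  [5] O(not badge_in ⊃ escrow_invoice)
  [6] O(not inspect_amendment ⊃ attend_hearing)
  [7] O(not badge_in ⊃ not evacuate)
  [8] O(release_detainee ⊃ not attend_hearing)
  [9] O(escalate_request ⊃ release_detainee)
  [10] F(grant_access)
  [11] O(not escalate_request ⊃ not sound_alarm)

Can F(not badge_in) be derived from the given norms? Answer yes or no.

Yes

Premise 3 gives O(not inspect_amendment).
Premise 6 is O(not inspect_amendment ⊃ attend_hearing); since O(not inspect_amendment), deontic closure gives O(attend_hearing).
Premise 8, O(release_detainee ⊃ not attend_hearing), contraposes to O(attend_hearing ⊃ not release_detainee); with O(attend_hearing) we get O(not release_detainee).
Premise 9, O(escalate_request ⊃ release_detainee), contraposes to O(not release_detainee ⊃ not escalate_request); with O(not release_detainee) we get O(not escalate_request).
Premise 11 is O(not escalate_request ⊃ not sound_alarm); since O(not escalate_request), deontic closure gives O(not sound_alarm).
Premise 1 is O(not sound_alarm ⊃ evacuate); since O(not sound_alarm), deontic closure gives O(evacuate).
The contrapositive of premise 7 (O(not badge_in ⊃ not evacuate)) is O(evacuate ⊃ badge_in), and O(evacuate) is already established, so O(badge_in).
Premises 2, 4, 5, 10 do not contribute to this derivation.
So O(badge_in) holds, i.e. F(not badge_in). The claim follows.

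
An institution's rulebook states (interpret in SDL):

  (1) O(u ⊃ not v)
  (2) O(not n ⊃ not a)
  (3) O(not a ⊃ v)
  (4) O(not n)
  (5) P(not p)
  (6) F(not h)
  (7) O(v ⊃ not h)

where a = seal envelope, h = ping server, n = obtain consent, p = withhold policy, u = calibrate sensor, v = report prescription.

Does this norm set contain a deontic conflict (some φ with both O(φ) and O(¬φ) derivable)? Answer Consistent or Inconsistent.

Inconsistent

F(not h) at premise 6 means O(h).
The contrapositive of premise 7 (O(v ⊃ not h)) is O(h ⊃ not v), and O(h) is already established, so O(not v).
Premise 3, O(not a ⊃ v), contraposes to O(not v ⊃ a); with O(not v) we get O(a).
Premise 2, O(not n ⊃ not a), contraposes to O(a ⊃ n); with O(a) we get O(n).
Yet premise 4 states O(not n).
We now have both O(n) and O(not n) — n is simultaneously obligatory and forbidden, violating the D-axiom.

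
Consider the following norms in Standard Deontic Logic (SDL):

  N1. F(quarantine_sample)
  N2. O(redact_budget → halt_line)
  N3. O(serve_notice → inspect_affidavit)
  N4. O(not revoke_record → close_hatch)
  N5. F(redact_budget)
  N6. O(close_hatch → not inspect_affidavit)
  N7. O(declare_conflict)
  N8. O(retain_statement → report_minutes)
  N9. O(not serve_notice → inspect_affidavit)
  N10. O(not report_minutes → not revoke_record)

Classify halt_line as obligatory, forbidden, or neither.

Premise 2 is O(redact_budget → halt_line), but O(redact_budget) is not derivable from the premises, so it does not yield O(halt_line).
No premise or chain of K-axiom applications forces O(halt_line), and none forces O(not halt_line). So halt_line is neither obligatory nor forbidden under these norms.

Neither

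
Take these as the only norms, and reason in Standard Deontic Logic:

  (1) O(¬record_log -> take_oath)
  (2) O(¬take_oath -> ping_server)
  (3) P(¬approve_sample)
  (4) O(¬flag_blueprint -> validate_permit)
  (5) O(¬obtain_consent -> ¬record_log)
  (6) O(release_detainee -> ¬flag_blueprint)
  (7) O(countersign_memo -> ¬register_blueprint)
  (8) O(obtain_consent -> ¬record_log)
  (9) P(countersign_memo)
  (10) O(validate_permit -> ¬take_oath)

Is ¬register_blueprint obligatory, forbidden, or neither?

Premise 7 is O(countersign_memo -> ¬register_blueprint), but O(countersign_memo) is not derivable from the premises (the permission P(countersign_memo) asserts only ¬O(¬countersign_memo), not O(countersign_memo)), so it does not yield O(¬register_blueprint).
No premise or chain of K-axiom applications forces O(¬register_blueprint), and none forces O(register_blueprint). So ¬register_blueprint is neither obligatory nor forbidden under these norms.

Neither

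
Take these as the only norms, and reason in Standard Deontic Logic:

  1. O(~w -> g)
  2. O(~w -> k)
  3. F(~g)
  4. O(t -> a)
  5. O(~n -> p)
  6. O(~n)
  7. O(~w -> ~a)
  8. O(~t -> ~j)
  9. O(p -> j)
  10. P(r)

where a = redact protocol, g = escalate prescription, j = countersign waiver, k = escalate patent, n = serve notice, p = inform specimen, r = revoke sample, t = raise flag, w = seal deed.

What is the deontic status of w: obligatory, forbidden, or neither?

Premise 6 states O(~n) outright.
Premise 5 is O(~n -> p); since O(~n), deontic closure gives O(p).
Applying K to premise 9 (O(p -> j)) and O(p) yields O(j).
Premise 8, O(~t -> ~j), contraposes to O(j -> t); with O(j) we get O(t).
Premise 4 is O(t -> a); since O(t), deontic closure gives O(a).
Premise 7 is O(~w -> ~a); contrapositively O(a -> w). Since O(a) holds, K gives O(w).
Premises 1, 2, 3, 10 do not contribute to this derivation.
Hence w is obligatory.

Obligatory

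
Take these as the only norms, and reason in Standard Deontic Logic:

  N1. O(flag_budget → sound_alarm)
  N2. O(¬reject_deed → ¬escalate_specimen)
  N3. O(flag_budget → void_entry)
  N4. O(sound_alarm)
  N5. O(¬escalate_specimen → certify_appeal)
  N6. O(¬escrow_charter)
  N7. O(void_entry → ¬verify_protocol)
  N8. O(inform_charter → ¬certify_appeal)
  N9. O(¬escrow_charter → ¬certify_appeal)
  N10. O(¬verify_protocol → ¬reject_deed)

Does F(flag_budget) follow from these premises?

Yes

Premise 6 gives O(¬escrow_charter).
Premise 9 is O(¬escrow_charter → ¬certify_appeal); since O(¬escrow_charter), deontic closure gives O(¬certify_appeal).
The contrapositive of premise 5 (O(¬escalate_specimen → certify_appeal)) is O(¬certify_appeal → escalate_specimen), and O(¬certify_appeal) is already established, so O(escalate_specimen).
Premise 2, O(¬reject_deed → ¬escalate_specimen), contraposes to O(escalate_specimen → reject_deed); with O(escalate_specimen) we get O(reject_deed).
Premise 10 is O(¬verify_protocol → ¬reject_deed); contrapositively O(reject_deed → verify_protocol). Since O(reject_deed) holds, K gives O(verify_protocol).
Premise 7, O(void_entry → ¬verify_protocol), contraposes to O(verify_protocol → ¬void_entry); with O(verify_protocol) we get O(¬void_entry).
The contrapositive of premise 3 (O(flag_budget → void_entry)) is O(¬void_entry → ¬flag_budget), and O(¬void_entry) is already established, so O(¬flag_budget).
Premises 1, 4, 8 do not contribute to this derivation.
So O(¬flag_budget) holds, i.e. F(flag_budget). The claim follows.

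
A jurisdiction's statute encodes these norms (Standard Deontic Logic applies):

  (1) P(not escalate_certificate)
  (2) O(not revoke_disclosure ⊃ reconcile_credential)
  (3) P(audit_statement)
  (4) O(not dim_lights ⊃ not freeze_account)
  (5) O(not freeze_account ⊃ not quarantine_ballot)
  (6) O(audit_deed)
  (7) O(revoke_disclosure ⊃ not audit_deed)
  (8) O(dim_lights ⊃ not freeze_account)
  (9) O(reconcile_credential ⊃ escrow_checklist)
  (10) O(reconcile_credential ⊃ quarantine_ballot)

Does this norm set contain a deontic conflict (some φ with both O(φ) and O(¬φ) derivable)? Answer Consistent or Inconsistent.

Inconsistent

Premises 8 and 4 cover both cases: O(dim_lights ⊃ not freeze_account) and O(not dim_lights ⊃ not freeze_account). Since dim_lights ∨ not dim_lights is a tautology, O(not freeze_account) follows.
With premise 5, O(not freeze_account ⊃ not quarantine_ballot), the K-axiom yields O(not quarantine_ballot).
The contrapositive of premise 10 (O(reconcile_credential ⊃ quarantine_ballot)) is O(not quarantine_ballot ⊃ not reconcile_credential), and O(not quarantine_ballot) is already established, so O(not reconcile_credential).
Premise 2 is O(not revoke_disclosure ⊃ reconcile_credential); contrapositively O(not reconcile_credential ⊃ revoke_disclosure). Since O(not reconcile_credential) holds, K gives O(revoke_disclosure).
With premise 7, O(revoke_disclosure ⊃ not audit_deed), the K-axiom yields O(not audit_deed).
Yet premise 6 states O(audit_deed).
We now have both O(not audit_deed) and O(audit_deed) — audit_deed is simultaneously obligatory and forbidden, violating the D-axiom.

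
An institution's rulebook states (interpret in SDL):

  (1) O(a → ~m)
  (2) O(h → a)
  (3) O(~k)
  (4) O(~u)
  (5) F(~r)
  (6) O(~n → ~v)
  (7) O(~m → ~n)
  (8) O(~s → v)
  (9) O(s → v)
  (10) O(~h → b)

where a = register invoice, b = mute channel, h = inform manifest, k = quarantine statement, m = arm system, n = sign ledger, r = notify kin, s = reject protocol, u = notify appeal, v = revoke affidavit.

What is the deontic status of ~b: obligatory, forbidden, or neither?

Forbidden

Premises 8 and 9 are O(~s → v) and O(s → v); every ideal world satisfies ~s or s, so in either case v holds — hence O(v).
The contrapositive of premise 6 (O(~n → ~v)) is O(v → n), and O(v) is already established, so O(n).
Premise 7 is O(~m → ~n); contrapositively O(n → m). Since O(n) holds, K gives O(m).
Premise 1, O(a → ~m), contraposes to O(m → ~a); with O(m) we get O(~a).
The contrapositive of premise 2 (O(h → a)) is O(~a → ~h), and O(~a) is already established, so O(~h).
From O(~h) and premise 10, O(~h → b), we obtain O(b).
Premises 3, 4, 5 do not contribute to this derivation.
Thus O(b), which is F(~b): ~b is forbidden.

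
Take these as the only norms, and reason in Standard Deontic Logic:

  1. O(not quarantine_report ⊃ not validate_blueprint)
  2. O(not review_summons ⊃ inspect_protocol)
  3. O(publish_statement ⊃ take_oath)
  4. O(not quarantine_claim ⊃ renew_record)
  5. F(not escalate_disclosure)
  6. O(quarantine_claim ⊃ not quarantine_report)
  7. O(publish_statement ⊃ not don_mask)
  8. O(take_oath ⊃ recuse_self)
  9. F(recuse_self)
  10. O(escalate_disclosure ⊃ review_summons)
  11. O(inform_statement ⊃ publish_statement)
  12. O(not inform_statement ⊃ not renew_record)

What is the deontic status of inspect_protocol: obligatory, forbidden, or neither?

Neither

Premise 2 is O(not review_summons ⊃ inspect_protocol), but O(not review_summons) is not derivable from the premises, so it does not yield O(inspect_protocol).
No premise or chain of K-axiom applications forces O(inspect_protocol), and none forces O(not inspect_protocol). So inspect_protocol is neither obligatory nor forbidden under these norms.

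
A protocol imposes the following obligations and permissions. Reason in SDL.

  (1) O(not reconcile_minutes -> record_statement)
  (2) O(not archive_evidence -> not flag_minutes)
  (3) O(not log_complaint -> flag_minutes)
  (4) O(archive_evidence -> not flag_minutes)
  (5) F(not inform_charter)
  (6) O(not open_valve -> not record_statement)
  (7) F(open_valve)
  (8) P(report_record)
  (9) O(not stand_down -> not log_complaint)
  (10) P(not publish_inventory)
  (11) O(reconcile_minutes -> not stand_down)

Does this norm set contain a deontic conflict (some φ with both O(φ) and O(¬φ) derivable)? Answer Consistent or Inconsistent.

Inconsistent

By case analysis on archive_evidence: premise 4 gives O(archive_evidence -> not flag_minutes) and premise 2 gives O(not archive_evidence -> not flag_minutes), so O(not flag_minutes) either way.
The contrapositive of premise 3 (O(not log_complaint -> flag_minutes)) is O(not flag_minutes -> log_complaint), and O(not flag_minutes) is already established, so O(log_complaint).
Premise 9 is O(not stand_down -> not log_complaint); contrapositively O(log_complaint -> stand_down). Since O(log_complaint) holds, K gives O(stand_down).
Premise 11, O(reconcile_minutes -> not stand_down), contraposes to O(stand_down -> not reconcile_minutes); with O(stand_down) we get O(not reconcile_minutes).
With premise 1, O(not reconcile_minutes -> record_statement), the K-axiom yields O(record_statement).
Premise 6, O(not open_valve -> not record_statement), contraposes to O(record_statement -> open_valve); with O(record_statement) we get O(open_valve).
Yet premise 7 is F(open_valve), i.e. O(not open_valve).
We now have both O(open_valve) and O(not open_valve) — open_valve is simultaneously obligatory and forbidden, violating the D-axiom.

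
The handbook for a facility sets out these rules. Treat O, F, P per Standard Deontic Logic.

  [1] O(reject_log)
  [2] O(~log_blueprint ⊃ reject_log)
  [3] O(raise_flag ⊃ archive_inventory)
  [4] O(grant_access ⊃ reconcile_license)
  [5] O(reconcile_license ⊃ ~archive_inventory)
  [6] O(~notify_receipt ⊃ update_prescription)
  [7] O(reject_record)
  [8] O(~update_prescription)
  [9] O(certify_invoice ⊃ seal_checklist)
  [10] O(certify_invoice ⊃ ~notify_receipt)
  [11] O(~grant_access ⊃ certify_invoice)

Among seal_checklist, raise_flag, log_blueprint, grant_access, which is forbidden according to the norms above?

raise_flag

Premise 8 states O(~update_prescription) outright.
Premise 6 is O(~notify_receipt ⊃ update_prescription); contrapositively O(~update_prescription ⊃ notify_receipt). Since O(~update_prescription) holds, K gives O(notify_receipt).
Premise 10, O(certify_invoice ⊃ ~notify_receipt), contraposes to O(notify_receipt ⊃ ~certify_invoice); with O(notify_receipt) we get O(~certify_invoice).
Premise 11, O(~grant_access ⊃ certify_invoice), contraposes to O(~certify_invoice ⊃ grant_access); with O(~certify_invoice) we get O(grant_access).
Premise 4 is O(grant_access ⊃ reconcile_license); since O(grant_access), deontic closure gives O(reconcile_license).
Applying K to premise 5 (O(reconcile_license ⊃ ~archive_inventory)) and O(reconcile_license) yields O(~archive_inventory).
Premise 3, O(raise_flag ⊃ archive_inventory), contraposes to O(~archive_inventory ⊃ ~raise_flag); with O(~archive_inventory) we get O(~raise_flag).
So O(~raise_flag) holds, i.e. raise_flag is forbidden. None of the other listed options is forbidden under the premises.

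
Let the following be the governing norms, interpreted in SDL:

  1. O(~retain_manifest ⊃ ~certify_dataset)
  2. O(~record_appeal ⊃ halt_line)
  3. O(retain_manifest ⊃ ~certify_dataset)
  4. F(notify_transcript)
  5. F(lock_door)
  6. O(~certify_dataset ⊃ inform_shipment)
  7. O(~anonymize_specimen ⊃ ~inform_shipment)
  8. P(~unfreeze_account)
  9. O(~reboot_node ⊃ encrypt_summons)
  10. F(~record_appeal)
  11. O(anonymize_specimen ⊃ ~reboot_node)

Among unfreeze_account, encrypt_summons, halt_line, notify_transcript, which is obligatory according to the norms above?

By case analysis on retain_manifest: premise 3 gives O(retain_manifest ⊃ ~certify_dataset) and premise 1 gives O(~retain_manifest ⊃ ~certify_dataset), so O(~certify_dataset) either way.
Premise 6 is O(~certify_dataset ⊃ inform_shipment); since O(~certify_dataset), deontic closure gives O(inform_shipment).
The contrapositive of premise 7 (O(~anonymize_specimen ⊃ ~inform_shipment)) is O(inform_shipment ⊃ anonymize_specimen), and O(inform_shipment) is already established, so O(anonymize_specimen).
From O(anonymize_specimen) and premise 11, O(anonymize_specimen ⊃ ~reboot_node), we obtain O(~reboot_node).
From O(~reboot_node) and premise 9, O(~reboot_node ⊃ encrypt_summons), we obtain O(encrypt_summons).
So O(encrypt_summons) holds — encrypt_summons is obligatory. None of the other listed options is made obligatory by any chain of premises.

encrypt_summons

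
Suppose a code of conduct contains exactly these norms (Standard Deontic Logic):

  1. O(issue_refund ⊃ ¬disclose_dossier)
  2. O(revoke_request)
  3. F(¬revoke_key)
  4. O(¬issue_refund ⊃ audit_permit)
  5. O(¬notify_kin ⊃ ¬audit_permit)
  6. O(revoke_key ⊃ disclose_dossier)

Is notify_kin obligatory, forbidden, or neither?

Obligatory

Premise 3 is F(¬revoke_key), i.e. O(revoke_key).
Premise 6 is O(revoke_key ⊃ disclose_dossier); since O(revoke_key), deontic closure gives O(disclose_dossier).
Premise 1, O(issue_refund ⊃ ¬disclose_dossier), contraposes to O(disclose_dossier ⊃ ¬issue_refund); with O(disclose_dossier) we get O(¬issue_refund).
Premise 4 is O(¬issue_refund ⊃ audit_permit); since O(¬issue_refund), deontic closure gives O(audit_permit).
The contrapositive of premise 5 (O(¬notify_kin ⊃ ¬audit_permit)) is O(audit_permit ⊃ notify_kin), and O(audit_permit) is already established, so O(notify_kin).
Premise 2 does not contribute to this derivation.
Hence notify_kin is obligatory.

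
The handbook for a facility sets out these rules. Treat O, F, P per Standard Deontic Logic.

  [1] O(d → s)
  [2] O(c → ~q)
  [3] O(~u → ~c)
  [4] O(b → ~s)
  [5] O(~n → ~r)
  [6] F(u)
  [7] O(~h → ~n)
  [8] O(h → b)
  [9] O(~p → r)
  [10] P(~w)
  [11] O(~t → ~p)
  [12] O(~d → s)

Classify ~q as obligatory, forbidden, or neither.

Premise 2 is O(c → ~q), but O(c) is not derivable from the premises, so it does not yield O(~q).
No premise or chain of K-axiom applications forces O(~q), and none forces O(q). So ~q is neither obligatory nor forbidden under these norms.

Neither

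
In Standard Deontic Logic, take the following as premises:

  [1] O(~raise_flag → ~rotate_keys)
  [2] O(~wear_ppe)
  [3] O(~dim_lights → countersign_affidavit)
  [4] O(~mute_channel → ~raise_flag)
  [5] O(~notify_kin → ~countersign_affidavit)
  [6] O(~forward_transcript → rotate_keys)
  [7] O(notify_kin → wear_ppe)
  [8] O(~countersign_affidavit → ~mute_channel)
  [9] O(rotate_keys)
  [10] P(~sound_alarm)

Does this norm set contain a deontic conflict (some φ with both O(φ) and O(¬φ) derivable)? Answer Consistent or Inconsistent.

From premise 9 we have O(rotate_keys).
The contrapositive of premise 1 (O(~raise_flag → ~rotate_keys)) is O(rotate_keys → raise_flag), and O(rotate_keys) is already established, so O(raise_flag).
Premise 4 is O(~mute_channel → ~raise_flag); contrapositively O(raise_flag → mute_channel). Since O(raise_flag) holds, K gives O(mute_channel).
Premise 8, O(~countersign_affidavit → ~mute_channel), contraposes to O(mute_channel → countersign_affidavit); with O(mute_channel) we get O(countersign_affidavit).
The contrapositive of premise 5 (O(~notify_kin → ~countersign_affidavit)) is O(countersign_affidavit → notify_kin), and O(countersign_affidavit) is already established, so O(notify_kin).
Premise 7 is O(notify_kin → wear_ppe); since O(notify_kin), deontic closure gives O(wear_ppe).
Yet premise 2 states O(~wear_ppe).
We now have both O(wear_ppe) and O(~wear_ppe) — wear_ppe is simultaneously obligatory and forbidden, violating the D-axiom.

Inconsistent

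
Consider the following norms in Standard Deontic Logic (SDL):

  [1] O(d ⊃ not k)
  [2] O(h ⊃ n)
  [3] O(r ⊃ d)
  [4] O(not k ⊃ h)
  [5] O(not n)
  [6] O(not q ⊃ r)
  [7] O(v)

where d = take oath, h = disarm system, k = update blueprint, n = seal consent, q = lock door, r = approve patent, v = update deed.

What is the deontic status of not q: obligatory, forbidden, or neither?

Premise 5 gives O(not n).
Premise 2, O(h ⊃ n), contraposes to O(not n ⊃ not h); with O(not n) we get O(not h).
Premise 4 is O(not k ⊃ h); contrapositively O(not h ⊃ k). Since O(not h) holds, K gives O(k).
Premise 1, O(d ⊃ not k), contraposes to O(k ⊃ not d); with O(k) we get O(not d).
Premise 3, O(r ⊃ d), contraposes to O(not d ⊃ not r); with O(not d) we get O(not r).
Premise 6, O(not q ⊃ r), contraposes to O(not r ⊃ q); with O(not r) we get O(q).
Premise 7 does not contribute to this derivation.
Thus O(q), which is F(not q): not q is forbidden.

Forbidden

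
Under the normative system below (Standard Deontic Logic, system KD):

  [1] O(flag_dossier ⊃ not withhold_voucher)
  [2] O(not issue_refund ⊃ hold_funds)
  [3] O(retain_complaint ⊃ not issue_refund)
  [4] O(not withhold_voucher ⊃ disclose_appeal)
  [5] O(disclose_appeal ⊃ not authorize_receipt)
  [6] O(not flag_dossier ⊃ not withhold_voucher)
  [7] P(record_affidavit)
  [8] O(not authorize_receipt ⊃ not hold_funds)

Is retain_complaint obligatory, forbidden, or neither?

Forbidden

Premises 6 and 1 are O(not flag_dossier ⊃ not withhold_voucher) and O(flag_dossier ⊃ not withhold_voucher); every ideal world satisfies not flag_dossier or flag_dossier, so in either case not withhold_voucher holds — hence O(not withhold_voucher).
Premise 4 is O(not withhold_voucher ⊃ disclose_appeal); since O(not withhold_voucher), deontic closure gives O(disclose_appeal).
Premise 5 is O(disclose_appeal ⊃ not authorize_receipt); since O(disclose_appeal), deontic closure gives O(not authorize_receipt).
Premise 8 is O(not authorize_receipt ⊃ not hold_funds); since O(not authorize_receipt), deontic closure gives O(not hold_funds).
Premise 2 is O(not issue_refund ⊃ hold_funds); contrapositively O(not hold_funds ⊃ issue_refund). Since O(not hold_funds) holds, K gives O(issue_refund).
The contrapositive of premise 3 (O(retain_complaint ⊃ not issue_refund)) is O(issue_refund ⊃ not retain_complaint), and O(issue_refund) is already established, so O(not retain_complaint).
Premise 7 does not contribute to this derivation.
Thus O(not retain_complaint), which is F(retain_complaint): retain_complaint is forbidden.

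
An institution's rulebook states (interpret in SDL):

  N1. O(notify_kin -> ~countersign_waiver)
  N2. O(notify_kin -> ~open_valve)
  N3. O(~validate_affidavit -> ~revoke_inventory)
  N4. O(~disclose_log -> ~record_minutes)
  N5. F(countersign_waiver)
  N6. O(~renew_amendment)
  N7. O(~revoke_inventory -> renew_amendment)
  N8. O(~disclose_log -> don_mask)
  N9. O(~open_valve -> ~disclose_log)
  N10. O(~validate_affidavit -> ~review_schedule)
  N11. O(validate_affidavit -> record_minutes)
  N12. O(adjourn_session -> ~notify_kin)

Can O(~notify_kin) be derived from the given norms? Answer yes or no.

Premise 6 gives O(~renew_amendment).
The contrapositive of premise 7 (O(~revoke_inventory -> renew_amendment)) is O(~renew_amendment -> revoke_inventory), and O(~renew_amendment) is already established, so O(revoke_inventory).
Premise 3 is O(~validate_affidavit -> ~revoke_inventory); contrapositively O(revoke_inventory -> validate_affidavit). Since O(revoke_inventory) holds, K gives O(validate_affidavit).
From O(validate_affidavit) and premise 11, O(validate_affidavit -> record_minutes), we obtain O(record_minutes).
Premise 4, O(~disclose_log -> ~record_minutes), contraposes to O(record_minutes -> disclose_log); with O(record_minutes) we get O(disclose_log).
The contrapositive of premise 9 (O(~open_valve -> ~disclose_log)) is O(disclose_log -> open_valve), and O(disclose_log) is already established, so O(open_valve).
Premise 2, O(notify_kin -> ~open_valve), contraposes to O(open_valve -> ~notify_kin); with O(open_valve) we get O(~notify_kin).
Premises 1, 5, 8, 10, 12 do not contribute to this derivation.
So O(~notify_kin) follows.

Yes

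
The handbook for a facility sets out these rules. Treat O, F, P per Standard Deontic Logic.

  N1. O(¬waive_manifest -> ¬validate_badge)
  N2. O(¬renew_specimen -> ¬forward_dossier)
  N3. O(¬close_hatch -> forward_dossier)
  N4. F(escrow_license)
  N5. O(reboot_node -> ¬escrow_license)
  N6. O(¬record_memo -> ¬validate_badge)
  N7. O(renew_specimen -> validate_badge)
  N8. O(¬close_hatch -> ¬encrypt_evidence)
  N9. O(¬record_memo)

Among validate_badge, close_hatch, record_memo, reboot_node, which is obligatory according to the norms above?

close_hatch

Premise 9 gives O(¬record_memo).
Premise 6 is O(¬record_memo -> ¬validate_badge); since O(¬record_memo), deontic closure gives O(¬validate_badge).
Premise 7 is O(renew_specimen -> validate_badge); contrapositively O(¬validate_badge -> ¬renew_specimen). Since O(¬validate_badge) holds, K gives O(¬renew_specimen).
Premise 2 is O(¬renew_specimen -> ¬forward_dossier); since O(¬renew_specimen), deontic closure gives O(¬forward_dossier).
Premise 3 is O(¬close_hatch -> forward_dossier); contrapositively O(¬forward_dossier -> close_hatch). Since O(¬forward_dossier) holds, K gives O(close_hatch).
So O(close_hatch) holds — close_hatch is obligatory. None of the other listed options is made obligatory by any chain of premises.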